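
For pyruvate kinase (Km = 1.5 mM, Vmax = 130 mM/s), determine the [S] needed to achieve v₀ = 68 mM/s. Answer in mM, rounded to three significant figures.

Rearranging v = Vmax[S]/(Km+[S]) gives [S] = Km·v/(Vmax − v).
[S] = 1.5 × 68 / (130 − 68) = 102.0/62.00 = 1.65 mM.

1.65 mM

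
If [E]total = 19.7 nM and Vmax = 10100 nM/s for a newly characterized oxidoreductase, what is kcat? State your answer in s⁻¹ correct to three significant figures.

513 s⁻¹

kcat = Vmax/[E]total = 10100 nM/s / 19.7 nM = 513 s⁻¹.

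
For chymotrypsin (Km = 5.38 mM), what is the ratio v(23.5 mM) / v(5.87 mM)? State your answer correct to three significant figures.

Since Vmax cancels, v₂/v₁ = [S]₂(Km+[S]₁) / [S]₁(Km+[S]₂).
= 23.5×(5.38+5.87) / (5.87×(5.38+23.5)) = 264.4/169.5 = 1.56.

1.56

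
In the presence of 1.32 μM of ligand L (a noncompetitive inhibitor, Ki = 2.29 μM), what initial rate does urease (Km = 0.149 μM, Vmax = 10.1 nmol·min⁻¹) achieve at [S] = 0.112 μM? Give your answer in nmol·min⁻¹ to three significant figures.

2.75 nmol·min⁻¹

α = 1 + [I]/Ki = 1 + 1.32/2.29 = 1.576.
For a noncompetitive inhibitor, Vmax is reduced to Vmax/α while Km is unchanged: Km,app = 0.149 μM, Vmax,app = 6.41 nmol·min⁻¹.
v = Vmax,app·[S]/(Km,app + [S]) = 6.41 × 0.112/(0.149 + 0.112) = 2.75 nmol·min⁻¹.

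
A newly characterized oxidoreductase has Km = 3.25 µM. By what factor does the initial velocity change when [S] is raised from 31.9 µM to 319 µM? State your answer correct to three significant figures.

1.09

The fractional saturations are [S]/(Km+[S]) = 31.9/35.15 = 0.9075 and 319/322.2 = 0.9899.
v₂/v₁ is just their ratio: 0.9899/0.9075 = 1.09.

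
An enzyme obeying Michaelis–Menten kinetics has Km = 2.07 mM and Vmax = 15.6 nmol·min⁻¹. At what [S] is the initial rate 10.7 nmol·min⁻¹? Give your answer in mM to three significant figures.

4.52 mM

The required fractional saturation is v/Vmax = 10.7/15.6 = 0.6859.
Then [S]/(Km+[S]) = 0.6859 ⇒ [S] = 2.07 × 0.6859/(1 − 0.6859) = 4.52 mM.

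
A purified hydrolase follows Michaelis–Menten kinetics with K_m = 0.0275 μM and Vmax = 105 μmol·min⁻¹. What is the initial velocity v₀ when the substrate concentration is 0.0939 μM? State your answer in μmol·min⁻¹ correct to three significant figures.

81.2 μmol·min⁻¹

[S]/(Km+[S]) = 0.0939/0.1214 = 0.7735, the fractional saturation.
v = 0.7735 × Vmax = 0.7735 × 105 = 81.2 μmol·min⁻¹.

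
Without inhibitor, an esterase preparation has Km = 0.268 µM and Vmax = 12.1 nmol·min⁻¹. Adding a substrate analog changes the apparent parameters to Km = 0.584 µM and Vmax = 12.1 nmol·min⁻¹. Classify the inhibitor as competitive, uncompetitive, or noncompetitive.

competitive

Km increases (0.268 → 0.584 µM) while Vmax is unchanged — the hallmark of competitive inhibition.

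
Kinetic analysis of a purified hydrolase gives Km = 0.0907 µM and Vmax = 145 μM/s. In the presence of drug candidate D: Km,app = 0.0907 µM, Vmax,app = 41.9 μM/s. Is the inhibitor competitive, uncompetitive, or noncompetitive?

noncompetitive

Vmax decreases (145 → 41.9 μM/s) while Km is unchanged — pure noncompetitive inhibition.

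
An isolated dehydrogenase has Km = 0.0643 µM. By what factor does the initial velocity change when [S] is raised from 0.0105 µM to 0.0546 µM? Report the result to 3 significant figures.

3.27

Since Vmax cancels, v₂/v₁ = [S]₂(Km+[S]₁) / [S]₁(Km+[S]₂).
= 0.0546×(0.0643+0.0105) / (0.0105×(0.0643+0.0546)) = 0.004084/0.001248 = 3.27.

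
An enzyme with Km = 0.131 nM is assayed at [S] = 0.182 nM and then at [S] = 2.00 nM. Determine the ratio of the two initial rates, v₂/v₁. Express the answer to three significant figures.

1.61

Since Vmax cancels, v₂/v₁ = [S]₂(Km+[S]₁) / [S]₁(Km+[S]₂).
= 2.00×(0.131+0.182) / (0.182×(0.131+2.00)) = 0.6260/0.3878 = 1.61.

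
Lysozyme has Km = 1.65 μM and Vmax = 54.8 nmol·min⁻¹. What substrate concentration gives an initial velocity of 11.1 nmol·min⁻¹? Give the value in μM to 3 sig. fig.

0.419 μM

The required fractional saturation is v/Vmax = 11.1/54.8 = 0.2026.
Then [S]/(Km+[S]) = 0.2026 ⇒ [S] = 1.65 × 0.2026/(1 − 0.2026) = 0.419 μM.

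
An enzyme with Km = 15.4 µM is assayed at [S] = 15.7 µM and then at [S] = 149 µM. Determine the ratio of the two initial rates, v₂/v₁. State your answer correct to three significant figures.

The fractional saturations are [S]/(Km+[S]) = 15.7/31.10 = 0.5048 and 149/164.4 = 0.9063.
v₂/v₁ is just their ratio: 0.9063/0.5048 = 1.80.

1.80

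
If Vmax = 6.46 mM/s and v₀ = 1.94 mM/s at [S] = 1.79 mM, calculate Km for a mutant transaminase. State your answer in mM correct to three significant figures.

v/Vmax = 1.94/6.46 = 0.3003 = [S]/(Km+[S]).
So Km + [S] = [S]/0.3003 = 5.961 mM, giving Km = 5.961 − 1.79 = 4.17 mM.

4.17 mM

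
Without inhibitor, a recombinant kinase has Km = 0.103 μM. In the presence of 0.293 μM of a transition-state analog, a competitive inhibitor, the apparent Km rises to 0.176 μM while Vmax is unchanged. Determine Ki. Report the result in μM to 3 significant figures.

Competitive: Km,app = α·Km with α = 1 + [I]/Ki.
α = Km,app/Km = 0.176/0.103 = 1.709.
Since α = 1 + [I]/Ki, [I]/Ki = 1.709 − 1 = 0.7087 and Ki = 0.293/0.7087 = 0.413 μM.

0.413 μM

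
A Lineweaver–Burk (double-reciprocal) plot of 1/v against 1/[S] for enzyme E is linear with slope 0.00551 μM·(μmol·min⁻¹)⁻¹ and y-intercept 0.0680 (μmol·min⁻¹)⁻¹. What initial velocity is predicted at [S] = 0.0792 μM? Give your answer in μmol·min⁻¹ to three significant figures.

7.27 μmol·min⁻¹

The y-intercept is 1/Vmax, so Vmax = 1/0.0680 = 14.7 μmol·min⁻¹.
The slope is Km/Vmax, so Km = 0.00551 × 14.7 = 0.0810 μM.
Then v = 14.7 × 0.0792/(0.0810 + 0.0792) = 7.27 μmol·min⁻¹.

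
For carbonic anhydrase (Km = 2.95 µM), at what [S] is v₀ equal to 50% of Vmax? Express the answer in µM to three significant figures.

v/Vmax = [S]/(Km+[S]) = 0.5, so [S] = Km·0.5/(1 − 0.5) = 2.95 × 1.000.
[S] = 2.95 µM.

2.95 µM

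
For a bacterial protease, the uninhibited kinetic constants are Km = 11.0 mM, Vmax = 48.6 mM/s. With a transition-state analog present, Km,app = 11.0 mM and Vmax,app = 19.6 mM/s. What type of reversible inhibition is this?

Vmax decreases (48.6 → 19.6 mM/s) while Km is unchanged — pure noncompetitive inhibition.

noncompetitive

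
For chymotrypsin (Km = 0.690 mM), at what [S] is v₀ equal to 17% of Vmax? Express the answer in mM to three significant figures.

0.141 mM

v/Vmax = [S]/(Km+[S]) = 0.17, so [S] = Km·0.17/(1 − 0.17) = 0.690 × 0.2048.
[S] = 0.141 mM.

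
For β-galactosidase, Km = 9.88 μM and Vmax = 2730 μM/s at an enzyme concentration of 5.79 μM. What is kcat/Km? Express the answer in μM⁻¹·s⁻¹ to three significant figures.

kcat = Vmax/[E]total = 2730/5.79 = 472 s⁻¹.
kcat/Km = 472/9.88 = 47.7 μM⁻¹·s⁻¹.

47.7 μM⁻¹·s⁻¹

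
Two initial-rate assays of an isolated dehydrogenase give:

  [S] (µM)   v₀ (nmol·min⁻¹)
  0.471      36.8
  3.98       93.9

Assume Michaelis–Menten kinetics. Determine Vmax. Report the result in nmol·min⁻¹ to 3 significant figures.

In reciprocal form, 1/v = (Km/Vmax)·(1/[S]) + 1/Vmax. The two points give (1/[S], 1/v) = (2.123, 0.02717) and (0.2513, 0.01065).
Slope = (0.02717 − 0.01065)/(2.123 − 0.2513) = 0.008828; intercept = 0.02717 − 0.008828×2.123 = 0.008432.
Vmax = 1/intercept = 119 nmol·min⁻¹; Km = slope × Vmax = 0.008828 × 119 = 1.05 µM.

119 nmol·min⁻¹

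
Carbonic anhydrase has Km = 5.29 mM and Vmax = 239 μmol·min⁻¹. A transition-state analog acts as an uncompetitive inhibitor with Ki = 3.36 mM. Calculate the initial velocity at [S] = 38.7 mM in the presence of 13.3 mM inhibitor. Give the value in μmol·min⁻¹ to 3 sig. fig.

46.9 μmol·min⁻¹

With α = 1 + [I]/Ki = 1 + 13.3/3.36 = 4.958, the uncompetitive rate law is v = (Vmax/α)·[S] / (Km/α + [S]).
v = (239/4.958)×38.7 / (5.29/4.958 + 38.7) = 1865/39.77 = 46.9 μmol·min⁻¹.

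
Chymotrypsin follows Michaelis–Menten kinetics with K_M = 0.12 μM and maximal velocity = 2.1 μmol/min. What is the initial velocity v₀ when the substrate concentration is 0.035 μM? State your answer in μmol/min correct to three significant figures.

0.474 μmol/min

[S]/(Km+[S]) = 0.035/0.1550 = 0.2258, the fractional saturation.
v = 0.2258 × Vmax = 0.2258 × 2.1 = 0.474 μmol/min.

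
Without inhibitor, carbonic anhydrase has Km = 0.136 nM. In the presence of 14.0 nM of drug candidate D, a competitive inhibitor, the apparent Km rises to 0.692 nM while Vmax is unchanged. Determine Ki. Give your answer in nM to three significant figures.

Competitive: Km,app = α·Km with α = 1 + [I]/Ki.
α = Km,app/Km = 0.692/0.136 = 5.088.
Since α = 1 + [I]/Ki, [I]/Ki = 5.088 − 1 = 4.088 and Ki = 14.0/4.088 = 3.42 nM.

3.42 nM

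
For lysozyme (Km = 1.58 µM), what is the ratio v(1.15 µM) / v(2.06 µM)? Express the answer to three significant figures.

0.744

The fractional saturations are [S]/(Km+[S]) = 2.06/3.640 = 0.5659 and 1.15/2.730 = 0.4212.
v₂/v₁ is just their ratio: 0.4212/0.5659 = 0.744.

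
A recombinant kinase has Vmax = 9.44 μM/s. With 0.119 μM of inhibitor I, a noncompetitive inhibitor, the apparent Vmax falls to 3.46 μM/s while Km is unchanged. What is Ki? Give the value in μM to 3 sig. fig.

0.0689 μM

Noncompetitive: Vmax,app = Vmax/α with α = 1 + [I]/Ki.
α = Vmax/Vmax,app = 9.44/3.46 = 2.728.
Since α = 1 + [I]/Ki, [I]/Ki = 2.728 − 1 = 1.728 and Ki = 0.119/1.728 = 0.0689 μM.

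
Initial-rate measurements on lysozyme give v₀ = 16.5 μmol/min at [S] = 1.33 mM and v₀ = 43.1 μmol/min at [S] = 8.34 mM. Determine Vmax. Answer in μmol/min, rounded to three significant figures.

62.1 μmol/min

From v = Vmax[S]/(Km+[S]), each point gives Vmax = v(Km+[S])/[S].
Equating: 16.5(Km+1.33)/1.33 = 43.1(Km+8.34)/8.34.
12.41·Km + 16.5 = 5.168·Km + 43.1, so (12.41 − 5.168)·Km = 43.1 − 16.5.
Km = 26.60/7.238 = 3.67 mM; then Vmax = 16.5(3.67+1.33)/1.33 = 62.1 μmol/min.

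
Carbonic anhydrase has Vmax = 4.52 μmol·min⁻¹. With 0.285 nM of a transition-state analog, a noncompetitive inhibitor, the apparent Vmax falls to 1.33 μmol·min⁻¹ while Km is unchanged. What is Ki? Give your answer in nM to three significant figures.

0.119 nM

Noncompetitive: Vmax,app = Vmax/α with α = 1 + [I]/Ki.
α = Vmax/Vmax,app = 4.52/1.33 = 3.398.
Ki = [I]/(α − 1) = 0.285/2.398 = 0.119 nM.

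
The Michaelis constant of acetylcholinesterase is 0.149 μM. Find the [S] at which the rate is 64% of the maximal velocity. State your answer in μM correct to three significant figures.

0.265 μM

v/Vmax = [S]/(Km+[S]) = 0.64, so [S] = Km·0.64/(1 − 0.64) = 0.149 × 1.778.
[S] = 0.265 μM.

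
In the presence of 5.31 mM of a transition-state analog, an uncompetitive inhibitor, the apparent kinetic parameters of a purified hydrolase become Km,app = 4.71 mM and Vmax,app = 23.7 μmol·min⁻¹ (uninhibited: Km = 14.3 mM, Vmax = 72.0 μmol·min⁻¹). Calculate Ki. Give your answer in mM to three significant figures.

2.61 mM

Uncompetitive: Vmax,app = Vmax/α (and Km,app = Km/α) with α = 1 + [I]/Ki.
α = Vmax/Vmax,app = 72.0/23.7 = 3.038.
Since α = 1 + [I]/Ki, [I]/Ki = 3.038 − 1 = 2.038 and Ki = 5.31/2.038 = 2.61 mM.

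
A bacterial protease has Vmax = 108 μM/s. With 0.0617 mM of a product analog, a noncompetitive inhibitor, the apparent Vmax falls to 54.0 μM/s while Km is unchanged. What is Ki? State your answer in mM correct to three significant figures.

0.0617 mM

Noncompetitive: Vmax,app = Vmax/α with α = 1 + [I]/Ki.
α = Vmax/Vmax,app = 108/54.0 = 2.000.
Since α = 1 + [I]/Ki, [I]/Ki = 2.000 − 1 = 1.000 and Ki = 0.0617/1.000 = 0.0617 mM.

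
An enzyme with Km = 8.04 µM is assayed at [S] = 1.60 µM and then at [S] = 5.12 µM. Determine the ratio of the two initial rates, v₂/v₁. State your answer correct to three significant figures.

The fractional saturations are [S]/(Km+[S]) = 1.60/9.640 = 0.1660 and 5.12/13.16 = 0.3891.
v₂/v₁ is just their ratio: 0.3891/0.1660 = 2.34.

2.34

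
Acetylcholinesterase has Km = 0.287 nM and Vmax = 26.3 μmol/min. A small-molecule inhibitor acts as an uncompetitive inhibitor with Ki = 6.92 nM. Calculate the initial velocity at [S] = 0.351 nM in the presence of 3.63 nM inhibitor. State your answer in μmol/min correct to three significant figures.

With α = 1 + [I]/Ki = 1 + 3.63/6.92 = 1.525, the uncompetitive rate law is v = (Vmax/α)·[S] / (Km/α + [S]).
v = (26.3/1.525)×0.351 / (0.287/1.525 + 0.351) = 6.055/0.5393 = 11.2 μmol/min.

11.2 μmol/min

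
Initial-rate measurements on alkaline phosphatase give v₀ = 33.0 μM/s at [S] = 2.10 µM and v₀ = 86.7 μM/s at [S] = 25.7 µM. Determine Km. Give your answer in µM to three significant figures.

4.35 µM

From v = Vmax[S]/(Km+[S]), each point gives Vmax = v(Km+[S])/[S].
Equating: 33.0(Km+2.10)/2.10 = 86.7(Km+25.7)/25.7.
15.71·Km + 33.0 = 3.374·Km + 86.7, so (15.71 − 3.374)·Km = 86.7 − 33.0.
Km = 53.70/12.34 = 4.35 µM; then Vmax = 33.0(4.35+2.10)/2.10 = 101 μM/s.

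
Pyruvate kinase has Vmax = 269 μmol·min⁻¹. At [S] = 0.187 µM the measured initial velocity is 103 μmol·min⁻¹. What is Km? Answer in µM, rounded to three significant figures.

0.301 µM

From v = Vmax[S]/(Km+[S]), Km = [S](Vmax − v)/v.
Km = 0.187 × (269 − 103) / 103 = 31.04/103 = 0.301 µM.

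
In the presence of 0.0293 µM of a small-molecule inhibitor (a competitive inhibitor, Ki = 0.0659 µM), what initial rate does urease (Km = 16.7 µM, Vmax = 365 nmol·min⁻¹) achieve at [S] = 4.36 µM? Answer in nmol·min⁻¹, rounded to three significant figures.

With α = 1 + [I]/Ki = 1 + 0.0293/0.0659 = 1.445, the competitive rate law is v = Vmax[S] / (αKm + [S]).
v = 365×4.36 / (1.445×16.7 + 4.36) = 1591/28.49 = 55.9 nmol·min⁻¹.

55.9 nmol·min⁻¹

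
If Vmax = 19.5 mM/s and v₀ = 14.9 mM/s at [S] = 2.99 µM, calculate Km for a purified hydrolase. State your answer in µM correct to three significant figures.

0.923 µM

v/Vmax = 14.9/19.5 = 0.7641 = [S]/(Km+[S]).
So Km + [S] = [S]/0.7641 = 3.913 µM, giving Km = 3.913 − 2.99 = 0.923 µM.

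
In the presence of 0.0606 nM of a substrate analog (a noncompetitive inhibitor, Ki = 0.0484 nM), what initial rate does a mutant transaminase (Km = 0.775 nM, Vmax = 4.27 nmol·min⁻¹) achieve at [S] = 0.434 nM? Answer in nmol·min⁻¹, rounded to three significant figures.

With α = 1 + [I]/Ki = 1 + 0.0606/0.0484 = 2.252, the noncompetitive rate law is v = (Vmax/α)·[S] / (Km + [S]).
v = (4.27/2.252)×0.434 / (0.775 + 0.434) = 0.8229/1.209 = 0.681 nmol·min⁻¹.

0.681 nmol·min⁻¹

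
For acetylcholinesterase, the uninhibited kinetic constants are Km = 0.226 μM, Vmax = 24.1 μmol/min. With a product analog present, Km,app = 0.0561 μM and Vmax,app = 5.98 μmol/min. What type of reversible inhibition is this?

uncompetitive

Both Km and Vmax decrease by the same factor (~4.03-fold) — characteristic of uncompetitive inhibition.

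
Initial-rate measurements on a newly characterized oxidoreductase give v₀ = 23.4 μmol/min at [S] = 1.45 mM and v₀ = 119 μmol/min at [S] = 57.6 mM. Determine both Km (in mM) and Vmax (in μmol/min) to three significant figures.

Km = 6.79 mM; Vmax = 133 μmol/min

From v = Vmax[S]/(Km+[S]), each point gives Vmax = v(Km+[S])/[S].
Equating: 23.4(Km+1.45)/1.45 = 119(Km+57.6)/57.6.
16.14·Km + 23.4 = 2.066·Km + 119, so (16.14 − 2.066)·Km = 119 − 23.4.
Km = 95.60/14.07 = 6.79 mM; then Vmax = 23.4(6.79+1.45)/1.45 = 133 μmol/min.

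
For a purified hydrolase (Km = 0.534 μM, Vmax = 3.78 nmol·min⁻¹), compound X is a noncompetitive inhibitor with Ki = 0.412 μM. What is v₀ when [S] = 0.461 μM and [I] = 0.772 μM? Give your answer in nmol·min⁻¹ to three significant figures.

With α = 1 + [I]/Ki = 1 + 0.772/0.412 = 2.874, the noncompetitive rate law is v = (Vmax/α)·[S] / (Km + [S]).
v = (3.78/2.874)×0.461 / (0.534 + 0.461) = 0.6064/0.9950 = 0.609 nmol·min⁻¹.

0.609 nmol·min⁻¹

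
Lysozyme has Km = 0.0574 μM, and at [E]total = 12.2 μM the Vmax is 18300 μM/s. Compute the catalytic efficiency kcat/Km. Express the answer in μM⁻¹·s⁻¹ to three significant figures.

kcat = Vmax/[E]total = 18300/12.2 = 1500 s⁻¹.
kcat/Km = 1500/0.0574 = 26100 μM⁻¹·s⁻¹.

26100 μM⁻¹·s⁻¹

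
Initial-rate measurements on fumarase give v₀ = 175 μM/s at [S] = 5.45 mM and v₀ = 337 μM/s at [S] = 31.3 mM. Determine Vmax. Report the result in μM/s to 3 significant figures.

419 μM/s

From v = Vmax[S]/(Km+[S]), each point gives Vmax = v(Km+[S])/[S].
Equating: 175(Km+5.45)/5.45 = 337(Km+31.3)/31.3.
32.11·Km + 175 = 10.77·Km + 337, so (32.11 − 10.77)·Km = 337 − 175.
Km = 162.0/21.34 = 7.59 mM; then Vmax = 175(7.59+5.45)/5.45 = 419 μM/s.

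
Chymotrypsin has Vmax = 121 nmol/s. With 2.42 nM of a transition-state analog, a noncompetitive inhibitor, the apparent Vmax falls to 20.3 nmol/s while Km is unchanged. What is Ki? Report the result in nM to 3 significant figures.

0.488 nM

Noncompetitive: Vmax,app = Vmax/α with α = 1 + [I]/Ki.
α = Vmax/Vmax,app = 121/20.3 = 5.961.
Ki = [I]/(α − 1) = 2.42/4.961 = 0.488 nM.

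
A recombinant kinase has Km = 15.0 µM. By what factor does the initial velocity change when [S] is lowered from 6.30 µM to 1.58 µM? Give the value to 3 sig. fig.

Since Vmax cancels, v₂/v₁ = [S]₂(Km+[S]₁) / [S]₁(Km+[S]₂).
= 1.58×(15.0+6.30) / (6.30×(15.0+1.58)) = 33.65/104.5 = 0.322.

0.322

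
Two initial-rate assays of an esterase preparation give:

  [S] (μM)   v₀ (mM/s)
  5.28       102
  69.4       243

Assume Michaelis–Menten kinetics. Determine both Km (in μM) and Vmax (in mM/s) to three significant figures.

From v = Vmax[S]/(Km+[S]), each point gives Vmax = v(Km+[S])/[S].
Equating: 102(Km+5.28)/5.28 = 243(Km+69.4)/69.4.
19.32·Km + 102 = 3.501·Km + 243, so (19.32 − 3.501)·Km = 243 − 102.
Km = 141.0/15.82 = 8.91 μM; then Vmax = 102(8.91+5.28)/5.28 = 274 mM/s.

Km = 8.91 μM; Vmax = 274 mM/s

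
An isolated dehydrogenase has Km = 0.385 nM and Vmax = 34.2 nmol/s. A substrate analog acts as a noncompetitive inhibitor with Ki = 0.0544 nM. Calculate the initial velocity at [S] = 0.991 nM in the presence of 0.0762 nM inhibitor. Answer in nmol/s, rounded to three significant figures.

α = 1 + [I]/Ki = 1 + 0.0762/0.0544 = 2.401.
For a noncompetitive inhibitor, Vmax is reduced to Vmax/α while Km is unchanged: Km,app = 0.385 nM, Vmax,app = 14.2 nmol/s.
v = Vmax,app·[S]/(Km,app + [S]) = 14.2 × 0.991/(0.385 + 0.991) = 10.3 nmol/s.

10.3 nmol/s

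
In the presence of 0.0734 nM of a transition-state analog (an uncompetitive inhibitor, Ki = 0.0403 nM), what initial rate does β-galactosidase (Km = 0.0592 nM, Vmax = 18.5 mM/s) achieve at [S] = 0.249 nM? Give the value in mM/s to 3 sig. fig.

6.05 mM/s

α = 1 + [I]/Ki = 1 + 0.0734/0.0403 = 2.821.
For an uncompetitive inhibitor, both parameters are divided by α, giving Vmax/α and Km/α: Km,app = 0.0210 nM, Vmax,app = 6.56 mM/s.
v = Vmax,app·[S]/(Km,app + [S]) = 6.56 × 0.249/(0.0210 + 0.249) = 6.05 mM/s.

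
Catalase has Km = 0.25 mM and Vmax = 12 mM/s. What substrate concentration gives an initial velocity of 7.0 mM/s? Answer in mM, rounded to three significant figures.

0.350 mM

Rearranging v = Vmax[S]/(Km+[S]) gives [S] = Km·v/(Vmax − v).
[S] = 0.25 × 7.0 / (12 − 7.0) = 1.750/5.000 = 0.350 mM.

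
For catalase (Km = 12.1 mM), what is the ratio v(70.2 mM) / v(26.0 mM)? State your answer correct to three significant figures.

The fractional saturations are [S]/(Km+[S]) = 26.0/38.10 = 0.6824 and 70.2/82.30 = 0.8530.
v₂/v₁ is just their ratio: 0.8530/0.6824 = 1.25.

1.25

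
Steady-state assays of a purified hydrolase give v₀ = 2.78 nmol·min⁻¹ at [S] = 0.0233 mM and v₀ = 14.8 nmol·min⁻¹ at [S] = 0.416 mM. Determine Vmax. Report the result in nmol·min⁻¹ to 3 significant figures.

In reciprocal form, 1/v = (Km/Vmax)·(1/[S]) + 1/Vmax. The two points give (1/[S], 1/v) = (42.92, 0.3597) and (2.404, 0.06757).
Slope = (0.3597 − 0.06757)/(42.92 − 2.404) = 0.007211; intercept = 0.3597 − 0.007211×42.92 = 0.05023.
Vmax = 1/intercept = 19.9 nmol·min⁻¹; Km = slope × Vmax = 0.007211 × 19.9 = 0.144 mM.

19.9 nmol·min⁻¹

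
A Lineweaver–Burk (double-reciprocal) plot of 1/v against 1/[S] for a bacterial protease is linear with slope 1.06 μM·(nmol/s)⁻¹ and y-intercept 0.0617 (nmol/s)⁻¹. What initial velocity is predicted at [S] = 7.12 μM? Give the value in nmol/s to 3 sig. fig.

The y-intercept is 1/Vmax, so Vmax = 1/0.0617 = 16.2 nmol/s.
The slope is Km/Vmax, so Km = 1.06 × 16.2 = 17.2 μM.
Then v = 16.2 × 7.12/(17.2 + 7.12) = 4.75 nmol/s.

4.75 nmol/s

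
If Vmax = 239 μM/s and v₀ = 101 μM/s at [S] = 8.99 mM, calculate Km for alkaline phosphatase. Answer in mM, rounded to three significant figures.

From v = Vmax[S]/(Km+[S]), Km = [S](Vmax − v)/v.
Km = 8.99 × (239 − 101) / 101 = 1241/101 = 12.3 mM.

12.3 mM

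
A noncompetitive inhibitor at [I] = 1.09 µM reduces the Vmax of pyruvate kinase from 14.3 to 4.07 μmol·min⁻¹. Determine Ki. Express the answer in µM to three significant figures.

Noncompetitive: Vmax,app = Vmax/α with α = 1 + [I]/Ki.
α = Vmax/Vmax,app = 14.3/4.07 = 3.514.
Ki = [I]/(α − 1) = 1.09/2.514 = 0.434 µM.

0.434 µM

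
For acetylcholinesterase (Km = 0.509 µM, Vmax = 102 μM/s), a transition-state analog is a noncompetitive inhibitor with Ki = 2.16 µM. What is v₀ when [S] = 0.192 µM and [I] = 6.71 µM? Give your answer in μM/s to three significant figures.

6.80 μM/s

With α = 1 + [I]/Ki = 1 + 6.71/2.16 = 4.106, the noncompetitive rate law is v = (Vmax/α)·[S] / (Km + [S]).
v = (102/4.106)×0.192 / (0.509 + 0.192) = 4.769/0.7010 = 6.80 μM/s.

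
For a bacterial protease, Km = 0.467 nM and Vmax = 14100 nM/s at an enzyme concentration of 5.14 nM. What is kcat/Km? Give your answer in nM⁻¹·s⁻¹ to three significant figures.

kcat = Vmax/[E]total = 14100/5.14 = 2740 s⁻¹.
kcat/Km = 2740/0.467 = 5870 nM⁻¹·s⁻¹.

5870 nM⁻¹·s⁻¹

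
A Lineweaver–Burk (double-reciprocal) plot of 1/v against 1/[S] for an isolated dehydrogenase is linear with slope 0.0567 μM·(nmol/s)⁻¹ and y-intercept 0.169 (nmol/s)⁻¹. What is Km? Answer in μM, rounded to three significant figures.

y-intercept = 1/Vmax ⇒ Vmax = 5.92 nmol/s; slope = Km/Vmax ⇒ Km = slope × Vmax.
Km = 0.0567 × 5.92 = 0.336 μM.

0.336 μM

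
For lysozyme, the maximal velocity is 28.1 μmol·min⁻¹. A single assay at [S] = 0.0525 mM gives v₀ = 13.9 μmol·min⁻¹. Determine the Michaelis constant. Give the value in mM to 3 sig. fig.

v/Vmax = 13.9/28.1 = 0.4947 = [S]/(Km+[S]).
So Km + [S] = [S]/0.4947 = 0.1061 mM, giving Km = 0.1061 − 0.0525 = 0.0536 mM.

0.0536 mM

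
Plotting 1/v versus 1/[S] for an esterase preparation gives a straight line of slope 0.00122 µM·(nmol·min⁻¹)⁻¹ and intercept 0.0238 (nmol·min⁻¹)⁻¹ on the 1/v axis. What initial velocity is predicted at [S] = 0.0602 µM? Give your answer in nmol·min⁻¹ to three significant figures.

22.7 nmol·min⁻¹

The y-intercept is 1/Vmax, so Vmax = 1/0.0238 = 42.0 nmol·min⁻¹.
The slope is Km/Vmax, so Km = 0.00122 × 42.0 = 0.0513 µM.
Then v = 42.0 × 0.0602/(0.0513 + 0.0602) = 22.7 nmol·min⁻¹.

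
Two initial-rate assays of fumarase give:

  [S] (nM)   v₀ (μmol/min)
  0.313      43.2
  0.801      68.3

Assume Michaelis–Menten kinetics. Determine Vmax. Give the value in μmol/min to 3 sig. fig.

109 μmol/min

In reciprocal form, 1/v = (Km/Vmax)·(1/[S]) + 1/Vmax. The two points give (1/[S], 1/v) = (3.195, 0.02315) and (1.248, 0.01464).
Slope = (0.02315 − 0.01464)/(3.195 − 1.248) = 0.004370; intercept = 0.02315 − 0.004370×3.195 = 0.009185.
Vmax = 1/intercept = 109 μmol/min; Km = slope × Vmax = 0.004370 × 109 = 0.476 nM.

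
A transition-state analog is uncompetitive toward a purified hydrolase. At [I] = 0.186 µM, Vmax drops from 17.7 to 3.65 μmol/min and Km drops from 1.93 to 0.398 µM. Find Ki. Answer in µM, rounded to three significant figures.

Uncompetitive: Vmax,app = Vmax/α (and Km,app = Km/α) with α = 1 + [I]/Ki.
α = Vmax/Vmax,app = 17.7/3.65 = 4.849.
Since α = 1 + [I]/Ki, [I]/Ki = 4.849 − 1 = 3.849 and Ki = 0.186/3.849 = 0.0483 µM.

0.0483 µM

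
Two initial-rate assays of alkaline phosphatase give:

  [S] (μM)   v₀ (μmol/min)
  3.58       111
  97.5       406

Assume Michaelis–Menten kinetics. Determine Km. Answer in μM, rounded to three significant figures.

In reciprocal form, 1/v = (Km/Vmax)·(1/[S]) + 1/Vmax. The two points give (1/[S], 1/v) = (0.2793, 0.009009) and (0.01026, 0.002463).
Slope = (0.009009 − 0.002463)/(0.2793 − 0.01026) = 0.02433; intercept = 0.009009 − 0.02433×0.2793 = 0.002214.
Vmax = 1/intercept = 452 μmol/min; Km = slope × Vmax = 0.02433 × 452 = 11.0 μM.

11.0 μM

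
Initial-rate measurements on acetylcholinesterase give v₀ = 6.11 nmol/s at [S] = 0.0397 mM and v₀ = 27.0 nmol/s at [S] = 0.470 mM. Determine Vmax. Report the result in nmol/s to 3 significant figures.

From v = Vmax[S]/(Km+[S]), each point gives Vmax = v(Km+[S])/[S].
Equating: 6.11(Km+0.0397)/0.0397 = 27.0(Km+0.470)/0.470.
153.9·Km + 6.11 = 57.45·Km + 27.0, so (153.9 − 57.45)·Km = 27.0 − 6.11.
Km = 20.89/96.46 = 0.217 mM; then Vmax = 6.11(0.217+0.0397)/0.0397 = 39.4 nmol/s.

39.4 nmol/s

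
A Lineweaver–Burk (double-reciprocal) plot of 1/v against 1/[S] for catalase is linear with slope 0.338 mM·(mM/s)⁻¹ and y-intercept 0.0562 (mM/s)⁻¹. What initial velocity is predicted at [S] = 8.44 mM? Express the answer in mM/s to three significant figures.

The y-intercept is 1/Vmax, so Vmax = 1/0.0562 = 17.8 mM/s.
The slope is Km/Vmax, so Km = 0.338 × 17.8 = 6.01 mM.
Then v = 17.8 × 8.44/(6.01 + 8.44) = 10.4 mM/s.

10.4 mM/s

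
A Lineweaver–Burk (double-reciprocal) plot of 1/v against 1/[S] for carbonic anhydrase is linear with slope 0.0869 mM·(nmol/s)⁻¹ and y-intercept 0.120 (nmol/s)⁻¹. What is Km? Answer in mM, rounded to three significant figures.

y-intercept = 1/Vmax ⇒ Vmax = 8.33 nmol/s; slope = Km/Vmax ⇒ Km = slope × Vmax.
Km = 0.0869 × 8.33 = 0.724 mM.

0.724 mM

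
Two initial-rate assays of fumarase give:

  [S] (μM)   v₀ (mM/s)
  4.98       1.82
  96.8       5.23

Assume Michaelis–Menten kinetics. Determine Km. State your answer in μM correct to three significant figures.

In reciprocal form, 1/v = (Km/Vmax)·(1/[S]) + 1/Vmax. The two points give (1/[S], 1/v) = (0.2008, 0.5495) and (0.01033, 0.1912).
Slope = (0.5495 − 0.1912)/(0.2008 − 0.01033) = 1.881; intercept = 0.5495 − 1.881×0.2008 = 0.1718.
Vmax = 1/intercept = 5.82 mM/s; Km = slope × Vmax = 1.881 × 5.82 = 10.9 μM.

10.9 μM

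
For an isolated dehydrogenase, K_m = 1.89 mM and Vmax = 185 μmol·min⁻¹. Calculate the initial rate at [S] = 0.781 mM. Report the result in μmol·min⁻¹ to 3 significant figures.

[S]/(Km+[S]) = 0.781/2.671 = 0.2924, the fractional saturation.
v = 0.2924 × Vmax = 0.2924 × 185 = 54.1 μmol·min⁻¹.

54.1 μmol·min⁻¹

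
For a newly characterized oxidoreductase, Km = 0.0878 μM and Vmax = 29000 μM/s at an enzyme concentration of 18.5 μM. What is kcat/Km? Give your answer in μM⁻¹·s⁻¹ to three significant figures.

kcat = Vmax/[E]total = 29000/18.5 = 1570 s⁻¹.
kcat/Km = 1570/0.0878 = 17900 μM⁻¹·s⁻¹.

17900 μM⁻¹·s⁻¹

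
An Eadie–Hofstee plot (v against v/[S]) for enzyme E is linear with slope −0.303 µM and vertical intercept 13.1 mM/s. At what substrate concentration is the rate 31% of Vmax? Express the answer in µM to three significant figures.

0.136 µM

The Eadie–Hofstee slope gives Km = 0.303 µM (slope = −Km).
v/Vmax = [S]/(Km+[S]) = 0.31 ⇒ [S] = Km·0.31/(1−0.31) = 0.303 × 0.4493 = 0.136 µM.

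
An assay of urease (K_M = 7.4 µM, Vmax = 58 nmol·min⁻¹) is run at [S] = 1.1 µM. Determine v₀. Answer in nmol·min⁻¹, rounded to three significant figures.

7.51 nmol·min⁻¹

[S]/(Km+[S]) = 1.1/8.500 = 0.1294, the fractional saturation.
v = 0.1294 × Vmax = 0.1294 × 58 = 7.51 nmol·min⁻¹.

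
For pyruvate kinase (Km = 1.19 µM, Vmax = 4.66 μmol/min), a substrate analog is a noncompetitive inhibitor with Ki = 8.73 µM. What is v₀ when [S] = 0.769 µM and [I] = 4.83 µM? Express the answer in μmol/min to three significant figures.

1.18 μmol/min

α = 1 + [I]/Ki = 1 + 4.83/8.73 = 1.553.
For a noncompetitive inhibitor, Vmax is reduced to Vmax/α while Km is unchanged: Km,app = 1.19 µM, Vmax,app = 3.00 μmol/min.
v = Vmax,app·[S]/(Km,app + [S]) = 3.00 × 0.769/(1.19 + 0.769) = 1.18 μmol/min.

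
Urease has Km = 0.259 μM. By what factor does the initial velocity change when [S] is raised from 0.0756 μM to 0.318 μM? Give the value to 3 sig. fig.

Since Vmax cancels, v₂/v₁ = [S]₂(Km+[S]₁) / [S]₁(Km+[S]₂).
= 0.318×(0.259+0.0756) / (0.0756×(0.259+0.318)) = 0.1064/0.04362 = 2.44.

2.44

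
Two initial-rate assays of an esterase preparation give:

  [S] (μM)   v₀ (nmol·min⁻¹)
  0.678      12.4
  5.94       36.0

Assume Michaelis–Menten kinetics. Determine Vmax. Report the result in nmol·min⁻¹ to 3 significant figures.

47.7 nmol·min⁻¹

From v = Vmax[S]/(Km+[S]), each point gives Vmax = v(Km+[S])/[S].
Equating: 12.4(Km+0.678)/0.678 = 36.0(Km+5.94)/5.94.
18.29·Km + 12.4 = 6.061·Km + 36.0, so (18.29 − 6.061)·Km = 36.0 − 12.4.
Km = 23.60/12.23 = 1.93 μM; then Vmax = 12.4(1.93+0.678)/0.678 = 47.7 nmol·min⁻¹.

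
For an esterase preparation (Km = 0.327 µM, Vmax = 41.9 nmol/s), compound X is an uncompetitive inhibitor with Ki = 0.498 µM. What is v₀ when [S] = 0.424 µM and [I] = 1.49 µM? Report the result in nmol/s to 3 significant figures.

With α = 1 + [I]/Ki = 1 + 1.49/0.498 = 3.992, the uncompetitive rate law is v = (Vmax/α)·[S] / (Km/α + [S]).
v = (41.9/3.992)×0.424 / (0.327/3.992 + 0.424) = 4.450/0.5059 = 8.80 nmol/s.

8.80 nmol/s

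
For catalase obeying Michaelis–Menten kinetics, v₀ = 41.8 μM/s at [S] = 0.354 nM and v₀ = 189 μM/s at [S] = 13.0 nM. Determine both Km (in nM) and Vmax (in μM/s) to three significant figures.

In reciprocal form, 1/v = (Km/Vmax)·(1/[S]) + 1/Vmax. The two points give (1/[S], 1/v) = (2.825, 0.02392) and (0.07692, 0.005291).
Slope = (0.02392 − 0.005291)/(2.825 − 0.07692) = 0.006781; intercept = 0.02392 − 0.006781×2.825 = 0.004769.
Vmax = 1/intercept = 210 μM/s; Km = slope × Vmax = 0.006781 × 210 = 1.42 nM.

Km = 1.42 nM; Vmax = 210 μM/s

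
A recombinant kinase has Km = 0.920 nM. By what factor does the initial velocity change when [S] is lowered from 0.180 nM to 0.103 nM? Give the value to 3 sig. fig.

0.615

Since Vmax cancels, v₂/v₁ = [S]₂(Km+[S]₁) / [S]₁(Km+[S]₂).
= 0.103×(0.920+0.180) / (0.180×(0.920+0.103)) = 0.1133/0.1841 = 0.615.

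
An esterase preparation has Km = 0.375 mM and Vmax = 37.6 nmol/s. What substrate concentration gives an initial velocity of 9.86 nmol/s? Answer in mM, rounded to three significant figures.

0.133 mM

The required fractional saturation is v/Vmax = 9.86/37.6 = 0.2622.
Then [S]/(Km+[S]) = 0.2622 ⇒ [S] = 0.375 × 0.2622/(1 − 0.2622) = 0.133 mM.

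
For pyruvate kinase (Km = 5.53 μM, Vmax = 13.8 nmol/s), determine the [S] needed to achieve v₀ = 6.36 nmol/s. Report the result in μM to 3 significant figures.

The required fractional saturation is v/Vmax = 6.36/13.8 = 0.4609.
Then [S]/(Km+[S]) = 0.4609 ⇒ [S] = 5.53 × 0.4609/(1 − 0.4609) = 4.73 μM.

4.73 μM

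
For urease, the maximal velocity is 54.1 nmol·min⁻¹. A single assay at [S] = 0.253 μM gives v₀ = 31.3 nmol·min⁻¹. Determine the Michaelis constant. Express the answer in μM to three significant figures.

From v = Vmax[S]/(Km+[S]), Km = [S](Vmax − v)/v.
Km = 0.253 × (54.1 − 31.3) / 31.3 = 5.768/31.3 = 0.184 μM.

0.184 μM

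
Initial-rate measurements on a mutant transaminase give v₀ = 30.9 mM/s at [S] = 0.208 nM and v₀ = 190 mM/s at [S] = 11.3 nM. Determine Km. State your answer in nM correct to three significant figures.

In reciprocal form, 1/v = (Km/Vmax)·(1/[S]) + 1/Vmax. The two points give (1/[S], 1/v) = (4.808, 0.03236) and (0.08850, 0.005263).
Slope = (0.03236 − 0.005263)/(4.808 − 0.08850) = 0.005742; intercept = 0.03236 − 0.005742×4.808 = 0.004755.
Vmax = 1/intercept = 210 mM/s; Km = slope × Vmax = 0.005742 × 210 = 1.21 nM.

1.21 nM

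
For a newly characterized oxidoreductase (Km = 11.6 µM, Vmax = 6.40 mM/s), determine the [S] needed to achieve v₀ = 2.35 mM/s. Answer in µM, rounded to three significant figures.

The required fractional saturation is v/Vmax = 2.35/6.40 = 0.3672.
Then [S]/(Km+[S]) = 0.3672 ⇒ [S] = 11.6 × 0.3672/(1 − 0.3672) = 6.73 µM.

6.73 µM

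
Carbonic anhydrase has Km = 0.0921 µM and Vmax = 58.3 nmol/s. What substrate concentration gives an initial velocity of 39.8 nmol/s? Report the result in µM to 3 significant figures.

0.198 µM

Rearranging v = Vmax[S]/(Km+[S]) gives [S] = Km·v/(Vmax − v).
[S] = 0.0921 × 39.8 / (58.3 − 39.8) = 3.666/18.50 = 0.198 µM.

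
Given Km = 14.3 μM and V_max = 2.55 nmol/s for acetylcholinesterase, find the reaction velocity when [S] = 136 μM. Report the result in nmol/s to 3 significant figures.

[S]/(Km+[S]) = 136/150.3 = 0.9049, the fractional saturation.
v = 0.9049 × Vmax = 0.9049 × 2.55 = 2.31 nmol/s.

2.31 nmol/s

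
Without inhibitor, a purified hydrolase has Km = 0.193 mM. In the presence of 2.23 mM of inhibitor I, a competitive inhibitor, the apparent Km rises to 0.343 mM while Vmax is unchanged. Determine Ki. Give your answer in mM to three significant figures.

Competitive: Km,app = α·Km with α = 1 + [I]/Ki.
α = Km,app/Km = 0.343/0.193 = 1.777.
Since α = 1 + [I]/Ki, [I]/Ki = 1.777 − 1 = 0.7772 and Ki = 2.23/0.7772 = 2.87 mM.

2.87 mM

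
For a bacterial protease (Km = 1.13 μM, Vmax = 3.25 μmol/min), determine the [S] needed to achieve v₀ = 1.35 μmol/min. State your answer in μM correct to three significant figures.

0.803 μM

Rearranging v = Vmax[S]/(Km+[S]) gives [S] = Km·v/(Vmax − v).
[S] = 1.13 × 1.35 / (3.25 − 1.35) = 1.525/1.900 = 0.803 μM.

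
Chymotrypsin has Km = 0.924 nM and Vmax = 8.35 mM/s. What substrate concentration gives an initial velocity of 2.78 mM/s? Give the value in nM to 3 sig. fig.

The required fractional saturation is v/Vmax = 2.78/8.35 = 0.3329.
Then [S]/(Km+[S]) = 0.3329 ⇒ [S] = 0.924 × 0.3329/(1 − 0.3329) = 0.461 nM.

0.461 nM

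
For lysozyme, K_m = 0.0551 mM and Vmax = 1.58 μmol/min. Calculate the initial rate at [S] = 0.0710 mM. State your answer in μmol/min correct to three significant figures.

v = Vmax·[S]/(Km + [S]) = 1.58 × 0.0710 / (0.0551 + 0.0710)
  = 0.1122 / 0.1261 = 0.890 μmol/min.

0.890 μmol/min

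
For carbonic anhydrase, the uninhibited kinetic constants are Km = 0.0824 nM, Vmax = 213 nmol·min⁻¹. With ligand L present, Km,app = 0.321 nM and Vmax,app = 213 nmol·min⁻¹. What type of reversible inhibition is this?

competitive

Km increases (0.0824 → 0.321 nM) while Vmax is unchanged — the hallmark of competitive inhibition.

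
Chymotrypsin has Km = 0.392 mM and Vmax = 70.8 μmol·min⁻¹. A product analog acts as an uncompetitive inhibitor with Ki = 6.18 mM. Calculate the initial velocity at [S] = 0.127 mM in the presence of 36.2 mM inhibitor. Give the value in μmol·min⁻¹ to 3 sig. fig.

α = 1 + [I]/Ki = 1 + 36.2/6.18 = 6.858.
For an uncompetitive inhibitor, both parameters are divided by α, giving Vmax/α and Km/α: Km,app = 0.0572 mM, Vmax,app = 10.3 μmol·min⁻¹.
v = Vmax,app·[S]/(Km,app + [S]) = 10.3 × 0.127/(0.0572 + 0.127) = 7.12 μmol·min⁻¹.

7.12 μmol·min⁻¹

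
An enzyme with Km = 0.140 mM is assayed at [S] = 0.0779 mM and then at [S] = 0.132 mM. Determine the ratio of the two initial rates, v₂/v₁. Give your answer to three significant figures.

Since Vmax cancels, v₂/v₁ = [S]₂(Km+[S]₁) / [S]₁(Km+[S]₂).
= 0.132×(0.140+0.0779) / (0.0779×(0.140+0.132)) = 0.02876/0.02119 = 1.36.

1.36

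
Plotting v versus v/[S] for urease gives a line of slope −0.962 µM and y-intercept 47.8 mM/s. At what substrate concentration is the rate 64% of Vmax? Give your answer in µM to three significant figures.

1.71 µM

The Eadie–Hofstee slope gives Km = 0.962 µM (slope = −Km).
v/Vmax = [S]/(Km+[S]) = 0.64 ⇒ [S] = Km·0.64/(1−0.64) = 0.962 × 1.778 = 1.71 µM.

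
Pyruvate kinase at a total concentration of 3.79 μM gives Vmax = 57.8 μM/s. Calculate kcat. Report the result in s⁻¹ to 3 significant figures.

kcat = Vmax/[E]total = 57.8 μM/s / 3.79 μM = 15.3 s⁻¹.

15.3 s⁻¹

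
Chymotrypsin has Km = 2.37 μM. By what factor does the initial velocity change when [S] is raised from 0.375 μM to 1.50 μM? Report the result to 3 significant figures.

The fractional saturations are [S]/(Km+[S]) = 0.375/2.745 = 0.1366 and 1.50/3.870 = 0.3876.
v₂/v₁ is just their ratio: 0.3876/0.1366 = 2.84.

2.84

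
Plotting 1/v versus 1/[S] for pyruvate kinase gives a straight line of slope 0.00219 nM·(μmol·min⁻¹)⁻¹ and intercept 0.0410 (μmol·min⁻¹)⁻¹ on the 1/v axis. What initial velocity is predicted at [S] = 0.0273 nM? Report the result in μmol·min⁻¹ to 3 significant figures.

The y-intercept is 1/Vmax, so Vmax = 1/0.0410 = 24.4 μmol·min⁻¹.
The slope is Km/Vmax, so Km = 0.00219 × 24.4 = 0.0534 nM.
Then v = 24.4 × 0.0273/(0.0534 + 0.0273) = 8.25 μmol·min⁻¹.

8.25 μmol·min⁻¹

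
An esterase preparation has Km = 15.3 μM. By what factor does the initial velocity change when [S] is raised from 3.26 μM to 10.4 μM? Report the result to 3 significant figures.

The fractional saturations are [S]/(Km+[S]) = 3.26/18.56 = 0.1756 and 10.4/25.70 = 0.4047.
v₂/v₁ is just their ratio: 0.4047/0.1756 = 2.30.

2.30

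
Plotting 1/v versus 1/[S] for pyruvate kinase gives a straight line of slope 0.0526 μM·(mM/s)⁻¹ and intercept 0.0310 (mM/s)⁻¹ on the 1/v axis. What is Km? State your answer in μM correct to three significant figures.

1.70 μM

y-intercept = 1/Vmax ⇒ Vmax = 32.3 mM/s; slope = Km/Vmax ⇒ Km = slope × Vmax.
Km = 0.0526 × 32.3 = 1.70 μM.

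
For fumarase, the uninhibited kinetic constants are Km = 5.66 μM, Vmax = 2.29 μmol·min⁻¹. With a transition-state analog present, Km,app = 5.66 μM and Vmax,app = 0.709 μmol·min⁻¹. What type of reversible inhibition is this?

Vmax decreases (2.29 → 0.709 μmol·min⁻¹) while Km is unchanged — pure noncompetitive inhibition.

noncompetitive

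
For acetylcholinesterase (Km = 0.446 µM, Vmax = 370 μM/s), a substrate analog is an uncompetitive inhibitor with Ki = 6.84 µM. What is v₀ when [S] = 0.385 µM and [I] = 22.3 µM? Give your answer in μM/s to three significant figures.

With α = 1 + [I]/Ki = 1 + 22.3/6.84 = 4.260, the uncompetitive rate law is v = (Vmax/α)·[S] / (Km/α + [S]).
v = (370/4.260)×0.385 / (0.446/4.260 + 0.385) = 33.44/0.4897 = 68.3 μM/s.

68.3 μM/s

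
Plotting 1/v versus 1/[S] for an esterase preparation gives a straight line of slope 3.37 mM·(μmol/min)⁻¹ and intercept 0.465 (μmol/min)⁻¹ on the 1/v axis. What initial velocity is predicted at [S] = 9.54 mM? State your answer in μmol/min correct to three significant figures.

1.22 μmol/min

The y-intercept is 1/Vmax, so Vmax = 1/0.465 = 2.15 μmol/min.
The slope is Km/Vmax, so Km = 3.37 × 2.15 = 7.25 mM.
Then v = 2.15 × 9.54/(7.25 + 9.54) = 1.22 μmol/min.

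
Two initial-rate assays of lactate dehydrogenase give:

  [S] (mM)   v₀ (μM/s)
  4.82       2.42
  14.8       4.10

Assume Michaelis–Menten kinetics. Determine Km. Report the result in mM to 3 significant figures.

From v = Vmax[S]/(Km+[S]), each point gives Vmax = v(Km+[S])/[S].
Equating: 2.42(Km+4.82)/4.82 = 4.10(Km+14.8)/14.8.
0.5021·Km + 2.42 = 0.2770·Km + 4.10, so (0.5021 − 0.2770)·Km = 4.10 − 2.42.
Km = 1.680/0.2250 = 7.47 mM; then Vmax = 2.42(7.47+4.82)/4.82 = 6.17 μM/s.

7.47 mM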